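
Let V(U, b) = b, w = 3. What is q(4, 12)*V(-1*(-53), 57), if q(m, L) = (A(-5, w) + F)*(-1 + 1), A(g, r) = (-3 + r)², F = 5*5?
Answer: 0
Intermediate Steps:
F = 25
q(m, L) = 0 (q(m, L) = ((-3 + 3)² + 25)*(-1 + 1) = (0² + 25)*0 = (0 + 25)*0 = 25*0 = 0)
q(4, 12)*V(-1*(-53), 57) = 0*57 = 0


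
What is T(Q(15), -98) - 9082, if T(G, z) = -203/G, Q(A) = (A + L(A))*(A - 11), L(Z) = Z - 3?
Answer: -981059/108 ≈ -9083.9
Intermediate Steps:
L(Z) = -3 + Z
Q(A) = (-11 + A)*(-3 + 2*A) (Q(A) = (A + (-3 + A))*(A - 11) = (-3 + 2*A)*(-11 + A) = (-11 + A)*(-3 + 2*A))
T(Q(15), -98) - 9082 = -203/(33 - 25*15 + 2*15²) - 9082 = -203/(33 - 375 + 2*225) - 9082 = -203/(33 - 375 + 450) - 9082 = -203/108 - 9082 = -981059/108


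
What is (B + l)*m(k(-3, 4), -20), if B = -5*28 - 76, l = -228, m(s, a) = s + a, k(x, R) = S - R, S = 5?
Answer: 8436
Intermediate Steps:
k(x, R) = 5 - R
m(s, a) = a + s
B = -216 (B = -140 - 76 = -216)
(B + l)*m(k(-3, 4), -20) = (-216 - 228)*(-20 + (5 - 1*4)) = -444*(-20 + (5 - 4)) = -444*(-20 + 1) = -444*(-19) = 8436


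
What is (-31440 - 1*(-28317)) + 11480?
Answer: 8357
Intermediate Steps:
(-31440 - 1*(-28317)) + 11480 = (-31440 + 28317) + 11480 = -3123 + 11480 = 8357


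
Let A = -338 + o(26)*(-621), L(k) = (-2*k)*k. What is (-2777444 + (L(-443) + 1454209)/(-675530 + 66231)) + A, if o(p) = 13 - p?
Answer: -1687581985702/609299 ≈ -2.7697e+6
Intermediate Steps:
L(k) = -2*k²
A = 7735 (A = -338 + (13 - 1*26)*(-621) = -338 + (13 - 26)*(-621) = -338 - 13*(-621) = -338 + 8073 = 7735)
(-2777444 + (L(-443) + 1454209)/(-675530 + 66231)) + A = (-2777444 + (-2*(-443)² + 1454209)/(-675530 + 66231)) + 7735 = (-2777444 + (-2*196249 + 1454209)/(-609299)) + 7735 = (-2777444 + (-392498 + 1454209)*(-1/609299)) + 7735 = (-2777444 + 1061711*(-1/609299)) + 7735 = (-2777444 - 1061711/609299) + 7735 = -1692294913467/609299 + 7735 = -1687581985702/609299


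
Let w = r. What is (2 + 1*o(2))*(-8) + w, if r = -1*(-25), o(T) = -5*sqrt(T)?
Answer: 9 + 40*sqrt(2) ≈ 65.569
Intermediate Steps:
r = 25
w = 25
(2 + 1*o(2))*(-8) + w = (2 + 1*(-5*sqrt(2)))*(-8) + 25 = (2 - 5*sqrt(2))*(-8) + 25 = (-16 + 40*sqrt(2)) + 25 = 9 + 40*sqrt(2)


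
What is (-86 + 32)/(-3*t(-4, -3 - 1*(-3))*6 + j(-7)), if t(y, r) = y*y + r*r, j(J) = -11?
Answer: 54/299 ≈ 0.18060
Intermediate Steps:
t(y, r) = r² + y² (t(y, r) = y² + r² = r² + y²)
(-86 + 32)/(-3*t(-4, -3 - 1*(-3))*6 + j(-7)) = (-86 + 32)/(-3*((-3 - 1*(-3))² + (-4)²)*6 - 11) = -54/(-3*((-3 + 3)² + 16)*6 - 11) = -54/(-3*(0² + 16)*6 - 11) = -54/(-3*(0 + 16)*6 - 11) = -54/(-3*16*6 - 11) = -54/(-48*6 - 11) = -54/(-288 - 11) = -54/(-299) = -54*(-1/299) = 54/299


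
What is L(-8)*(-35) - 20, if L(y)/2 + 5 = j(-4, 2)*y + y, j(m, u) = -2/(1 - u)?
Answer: 2010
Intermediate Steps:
L(y) = -10 + 6*y (L(y) = -10 + 2*((2/(-1 + 2))*y + y) = -10 + 2*((2/1)*y + y) = -10 + 2*((2*1)*y + y) = -10 + 2*(2*y + y) = -10 + 2*(3*y) = -10 + 6*y)
L(-8)*(-35) - 20 = (-10 + 6*(-8))*(-35) - 20 = (-10 - 48)*(-35) - 20 = -58*(-35) - 20 = 2030 - 20 = 2010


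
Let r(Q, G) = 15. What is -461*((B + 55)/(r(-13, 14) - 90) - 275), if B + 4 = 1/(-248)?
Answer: 2363845267/18600 ≈ 1.2709e+5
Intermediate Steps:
B = -993/248 (B = -4 + 1/(-248) = -4 - 1/248 = -993/248 ≈ -4.0040)
-461*((B + 55)/(r(-13, 14) - 90) - 275) = -461*((-993/248 + 55)/(15 - 90) - 275) = -461*((12647/248)/(-75) - 275) = -461*((12647/248)*(-1/75) - 275) = -461*(-12647/18600 - 275) = -461*(-5127647/18600) = 2363845267/18600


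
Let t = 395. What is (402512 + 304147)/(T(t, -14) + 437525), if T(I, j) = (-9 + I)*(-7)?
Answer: 235553/144941 ≈ 1.6252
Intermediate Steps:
T(I, j) = 63 - 7*I
(402512 + 304147)/(T(t, -14) + 437525) = (402512 + 304147)/((63 - 7*395) + 437525) = 706659/((63 - 2765) + 437525) = 706659/(-2702 + 437525) = 706659/434823 = 706659*(1/434823) = 235553/144941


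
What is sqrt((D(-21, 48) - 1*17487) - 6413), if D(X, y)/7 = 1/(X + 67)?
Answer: I*sqrt(50572078)/46 ≈ 154.6*I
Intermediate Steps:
D(X, y) = 7/(67 + X) (D(X, y) = 7/(X + 67) = 7/(67 + X))
sqrt((D(-21, 48) - 1*17487) - 6413) = sqrt((7/(67 - 21) - 1*17487) - 6413) = sqrt((7/46 - 17487) - 6413) = sqrt(-804395/46 - 6413) = sqrt(-1099393/46) = I*sqrt(50572078)/46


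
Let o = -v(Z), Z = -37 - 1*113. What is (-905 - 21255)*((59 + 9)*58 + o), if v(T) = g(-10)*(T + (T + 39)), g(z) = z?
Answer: -29561440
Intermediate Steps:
Z = -150 (Z = -37 - 113 = -150)
v(T) = -390 - 20*T (v(T) = -10*(T + (T + 39)) = -10*(T + (39 + T)) = -10*(39 + 2*T) = -390 - 20*T)
o = -2610 (o = -(-390 - 20*(-150)) = -(-390 + 3000) = -1*2610 = -2610)
(-905 - 21255)*((59 + 9)*58 + o) = (-905 - 21255)*((59 + 9)*58 - 2610) = -22160*(68*58 - 2610) = -22160*(3944 - 2610) = -22160*1334 = -29561440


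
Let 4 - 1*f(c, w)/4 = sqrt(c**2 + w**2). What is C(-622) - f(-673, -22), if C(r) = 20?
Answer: 4 + 4*sqrt(453413) ≈ 2697.4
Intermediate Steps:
f(c, w) = 16 - 4*sqrt(c**2 + w**2)
C(-622) - f(-673, -22) = 20 - (16 - 4*sqrt((-673)**2 + (-22)**2)) = 20 - (16 - 4*sqrt(452929 + 484)) = 20 - (16 - 4*sqrt(453413)) = 20 + (-16 + 4*sqrt(453413)) = 4 + 4*sqrt(453413)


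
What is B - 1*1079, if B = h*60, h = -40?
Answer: -3479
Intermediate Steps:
B = -2400 (B = -40*60 = -2400)
B - 1*1079 = -2400 - 1*1079 = -2400 - 1079 = -3479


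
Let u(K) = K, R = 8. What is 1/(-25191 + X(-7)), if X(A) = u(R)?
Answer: -1/25183 ≈ -3.9709e-5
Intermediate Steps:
X(A) = 8
1/(-25191 + X(-7)) = 1/(-25191 + 8) = 1/(-25183) = -1/25183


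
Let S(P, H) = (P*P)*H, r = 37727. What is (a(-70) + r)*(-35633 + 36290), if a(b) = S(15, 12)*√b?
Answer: 24786639 + 1773900*I*√70 ≈ 2.4787e+7 + 1.4842e+7*I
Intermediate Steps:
S(P, H) = H*P² (S(P, H) = P²*H = H*P²)
a(b) = 2700*√b (a(b) = (12*15²)*√b = (12*225)*√b = 2700*√b)
(a(-70) + r)*(-35633 + 36290) = (2700*√(-70) + 37727)*(-35633 + 36290) = (2700*(I*√70) + 37727)*657 = (2700*I*√70 + 37727)*657 = (37727 + 2700*I*√70)*657 = 24786639 + 1773900*I*√70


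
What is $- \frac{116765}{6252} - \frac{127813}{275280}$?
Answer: $- \frac{29518061}{1542160} \approx -19.141$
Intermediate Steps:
$- \frac{116765}{6252} - \frac{127813}{275280} = \left(-116765\right) \frac{1}{6252} - \frac{4123}{8880} = - \frac{116765}{6252} - \frac{4123}{8880} = - \frac{29518061}{1542160}$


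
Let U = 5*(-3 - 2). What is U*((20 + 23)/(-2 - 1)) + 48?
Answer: 1219/3 ≈ 406.33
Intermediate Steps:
U = -25 (U = 5*(-5) = -25)
U*((20 + 23)/(-2 - 1)) + 48 = -25*(20 + 23)/(-2 - 1) + 48 = -1075/(-3) + 48 = -1075*(-1)/3 + 48 = -25*(-43/3) + 48 = 1075/3 + 48 = 1219/3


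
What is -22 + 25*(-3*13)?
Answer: -997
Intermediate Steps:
-22 + 25*(-3*13) = -22 + 25*(-39) = -22 - 975 = -997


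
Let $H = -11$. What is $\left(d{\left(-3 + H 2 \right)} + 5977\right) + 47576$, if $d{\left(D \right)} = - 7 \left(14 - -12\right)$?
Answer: $53371$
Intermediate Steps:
$d{\left(D \right)} = -182$ ($d{\left(D \right)} = - 7 \left(14 + 12\right) = \left(-7\right) 26 = -182$)
$\left(d{\left(-3 + H 2 \right)} + 5977\right) + 47576 = \left(-182 + 5977\right) + 47576 = 5795 + 47576 = 53371$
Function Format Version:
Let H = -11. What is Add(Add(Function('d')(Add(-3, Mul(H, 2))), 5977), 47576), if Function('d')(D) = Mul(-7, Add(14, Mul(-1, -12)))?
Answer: 53371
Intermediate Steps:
Function('d')(D) = -182 (Function('d')(D) = Mul(-7, Add(14, 12)) = Mul(-7, 26) = -182)
Add(Add(Function('d')(Add(-3, Mul(H, 2))), 5977), 47576) = Add(Add(-182, 5977), 47576) = Add(5795, 47576) = 53371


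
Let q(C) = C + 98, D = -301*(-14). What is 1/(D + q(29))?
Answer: 1/4341 ≈ 0.00023036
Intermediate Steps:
D = 4214
q(C) = 98 + C
1/(D + q(29)) = 1/(4214 + (98 + 29)) = 1/(4214 + 127) = 1/4341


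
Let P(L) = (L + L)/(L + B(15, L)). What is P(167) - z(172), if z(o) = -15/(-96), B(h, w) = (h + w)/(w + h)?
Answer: 1231/672 ≈ 1.8318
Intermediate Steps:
B(h, w) = 1 (B(h, w) = (h + w)/(h + w) = 1)
z(o) = 5/32 (z(o) = -15*(-1/96) = 5/32)
P(L) = 2*L/(1 + L) (P(L) = (L + L)/(L + 1) = (2*L)/(1 + L) = 2*L/(1 + L))
P(167) - z(172) = 2*167/(1 + 167) - 1*5/32 = 2*167/168 - 5/32 = 2*167*(1/168) - 5/32 = 167/84 - 5/32 = 1231/672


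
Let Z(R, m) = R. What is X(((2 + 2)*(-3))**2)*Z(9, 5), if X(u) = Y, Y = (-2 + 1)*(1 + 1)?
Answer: -18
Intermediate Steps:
Y = -2 (Y = -1*2 = -2)
X(u) = -2
X(((2 + 2)*(-3))**2)*Z(9, 5) = -2*9 = -18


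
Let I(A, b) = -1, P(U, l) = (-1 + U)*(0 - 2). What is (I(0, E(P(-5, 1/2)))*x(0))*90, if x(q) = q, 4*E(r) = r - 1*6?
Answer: 0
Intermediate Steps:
P(U, l) = 2 - 2*U (P(U, l) = (-1 + U)*(-2) = 2 - 2*U)
E(r) = -3/2 + r/4 (E(r) = (r - 1*6)/4 = (r - 6)/4 = (-6 + r)/4 = -3/2 + r/4)
(I(0, E(P(-5, 1/2)))*x(0))*90 = -1*0*90 = 0*90 = 0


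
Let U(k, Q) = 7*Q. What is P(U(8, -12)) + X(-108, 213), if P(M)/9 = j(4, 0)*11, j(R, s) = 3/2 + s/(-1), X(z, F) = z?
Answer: 81/2 ≈ 40.500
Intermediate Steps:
j(R, s) = 3/2 - s (j(R, s) = 3*(1/2) + s*(-1) = 3/2 - s)
P(M) = 297/2 (P(M) = 9*((3/2 - 1*0)*11) = 9*((3/2 + 0)*11) = 9*((3/2)*11) = 9*(33/2) = 297/2)
P(U(8, -12)) + X(-108, 213) = 297/2 - 108 = 81/2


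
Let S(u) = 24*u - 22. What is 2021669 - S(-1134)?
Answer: 2048907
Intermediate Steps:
S(u) = -22 + 24*u
2021669 - S(-1134) = 2021669 - (-22 + 24*(-1134)) = 2021669 - (-22 - 27216) = 2021669 - 1*(-27238) = 2021669 + 27238 = 2048907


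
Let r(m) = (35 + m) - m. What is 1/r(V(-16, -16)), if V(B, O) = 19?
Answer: 1/35 ≈ 0.028571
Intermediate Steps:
r(m) = 35
1/r(V(-16, -16)) = 1/35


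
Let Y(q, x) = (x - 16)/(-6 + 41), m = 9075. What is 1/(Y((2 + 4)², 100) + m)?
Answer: 5/45387 ≈ 0.00011016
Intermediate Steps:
Y(q, x) = -16/35 + x/35 (Y(q, x) = (-16 + x)/35 = (-16 + x)*(1/35) = -16/35 + x/35)
1/(Y((2 + 4)², 100) + m) = 1/((-16/35 + (1/35)*100) + 9075) = 1/((-16/35 + 20/7) + 9075) = 1/(12/5 + 9075) = 1/(45387/5) = 5/45387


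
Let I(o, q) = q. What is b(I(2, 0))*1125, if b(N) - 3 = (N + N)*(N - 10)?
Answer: 3375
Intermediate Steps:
b(N) = 3 + 2*N*(-10 + N) (b(N) = 3 + (N + N)*(N - 10) = 3 + (2*N)*(-10 + N) = 3 + 2*N*(-10 + N))
b(I(2, 0))*1125 = (3 - 20*0 + 2*0²)*1125 = (3 + 0 + 2*0)*1125 = (3 + 0 + 0)*1125 = 3*1125 = 3375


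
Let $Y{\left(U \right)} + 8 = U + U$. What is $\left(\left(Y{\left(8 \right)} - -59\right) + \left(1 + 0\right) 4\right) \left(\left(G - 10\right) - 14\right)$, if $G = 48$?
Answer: $1704$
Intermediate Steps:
$Y{\left(U \right)} = -8 + 2 U$ ($Y{\left(U \right)} = -8 + \left(U + U\right) = -8 + 2 U$)
$\left(\left(Y{\left(8 \right)} - -59\right) + \left(1 + 0\right) 4\right) \left(\left(G - 10\right) - 14\right) = \left(\left(\left(-8 + 2 \cdot 8\right) - -59\right) + \left(1 + 0\right) 4\right) \left(\left(48 - 10\right) - 14\right) = \left(\left(\left(-8 + 16\right) + 59\right) + 1 \cdot 4\right) \left(38 - 14\right) = \left(\left(8 + 59\right) + 4\right) 24 = \left(67 + 4\right) 24 = 71 \cdot 24 = 1704$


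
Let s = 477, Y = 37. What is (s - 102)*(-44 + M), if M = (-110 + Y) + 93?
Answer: -9000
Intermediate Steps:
M = 20 (M = (-110 + 37) + 93 = -73 + 93 = 20)
(s - 102)*(-44 + M) = (477 - 102)*(-44 + 20) = 375*(-24) = -9000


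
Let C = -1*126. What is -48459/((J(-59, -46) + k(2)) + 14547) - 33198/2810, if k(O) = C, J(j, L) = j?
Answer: -306479733/20178610 ≈ -15.188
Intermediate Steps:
C = -126
k(O) = -126
-48459/((J(-59, -46) + k(2)) + 14547) - 33198/2810 = -48459/((-59 - 126) + 14547) - 33198/2810 = -48459/(-185 + 14547) - 33198*1/2810 = -48459/14362 - 16599/1405 = -306479733/20178610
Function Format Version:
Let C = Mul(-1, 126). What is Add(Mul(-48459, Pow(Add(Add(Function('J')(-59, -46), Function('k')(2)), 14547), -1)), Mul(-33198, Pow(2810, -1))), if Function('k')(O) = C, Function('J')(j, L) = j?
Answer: Rational(-306479733, 20178610) ≈ -15.188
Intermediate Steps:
C = -126
Function('k')(O) = -126
Add(Mul(-48459, Pow(Add(Add(Function('J')(-59, -46), Function('k')(2)), 14547), -1)), Mul(-33198, Pow(2810, -1))) = Add(Mul(-48459, Pow(Add(Add(-59, -126), 14547), -1)), Mul(-33198, Pow(2810, -1))) = Add(Mul(-48459, Pow(Add(-185, 14547), -1)), Mul(-33198, Rational(1, 2810))) = Add(Mul(-48459, Pow(14362, -1)), Rational(-16599, 1405)) = Add(Mul(-48459, Rational(1, 14362)), Rational(-16599, 1405)) = Add(Rational(-48459, 14362), Rational(-16599, 1405)) = Rational(-306479733, 20178610)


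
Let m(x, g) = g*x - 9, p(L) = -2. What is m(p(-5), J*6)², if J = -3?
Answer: 729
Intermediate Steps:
m(x, g) = -9 + g*x
m(p(-5), J*6)² = (-9 - 3*6*(-2))² = (-9 - 18*(-2))² = (-9 + 36)² = 27² = 729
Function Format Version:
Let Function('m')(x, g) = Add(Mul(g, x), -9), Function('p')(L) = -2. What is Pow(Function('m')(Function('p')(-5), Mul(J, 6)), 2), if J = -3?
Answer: 729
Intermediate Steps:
Function('m')(x, g) = Add(-9, Mul(g, x))
Pow(Function('m')(Function('p')(-5), Mul(J, 6)), 2) = Pow(Add(-9, Mul(Mul(-3, 6), -2)), 2) = Pow(Add(-9, Mul(-18, -2)), 2) = Pow(Add(-9, 36), 2) = Pow(27, 2) = 729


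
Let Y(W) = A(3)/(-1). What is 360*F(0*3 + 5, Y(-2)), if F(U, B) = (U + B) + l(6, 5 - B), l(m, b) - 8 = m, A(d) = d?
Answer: 5760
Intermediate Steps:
l(m, b) = 8 + m
Y(W) = -3 (Y(W) = 3/(-1) = 3*(-1) = -3)
F(U, B) = 14 + B + U (F(U, B) = (U + B) + (8 + 6) = (B + U) + 14 = 14 + B + U)
360*F(0*3 + 5, Y(-2)) = 360*(14 - 3 + (0*3 + 5)) = 360*(14 - 3 + (0 + 5)) = 360*(14 - 3 + 5) = 360*16 = 5760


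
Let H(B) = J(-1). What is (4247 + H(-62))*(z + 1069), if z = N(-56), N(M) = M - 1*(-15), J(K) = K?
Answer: 4364888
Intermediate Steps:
H(B) = -1
N(M) = 15 + M (N(M) = M + 15 = 15 + M)
z = -41 (z = 15 - 56 = -41)
(4247 + H(-62))*(z + 1069) = (4247 - 1)*(-41 + 1069) = 4246*1028 = 4364888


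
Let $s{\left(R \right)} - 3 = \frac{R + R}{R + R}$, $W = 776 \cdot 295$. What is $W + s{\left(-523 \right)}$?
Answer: $228924$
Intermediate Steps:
$W = 228920$
$s{\left(R \right)} = 4$ ($s{\left(R \right)} = 3 + \frac{R + R}{R + R} = 3 + \frac{2 R}{2 R} = 3 + 2 R \frac{1}{2 R} = 3 + 1 = 4$)
$W + s{\left(-523 \right)} = 228920 + 4 = 228924$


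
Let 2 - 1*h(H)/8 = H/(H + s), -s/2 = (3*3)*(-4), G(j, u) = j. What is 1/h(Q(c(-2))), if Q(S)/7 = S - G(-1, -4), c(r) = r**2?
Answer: 107/1432 ≈ 0.074721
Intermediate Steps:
s = 72 (s = -2*3*3*(-4) = -18*(-4) = -2*(-36) = 72)
Q(S) = 7 + 7*S (Q(S) = 7*(S - 1*(-1)) = 7*(S + 1) = 7*(1 + S) = 7 + 7*S)
h(H) = 16 - 8*H/(72 + H) (h(H) = 16 - 8*H/(H + 72) = 16 - 8*H/(72 + H))
1/h(Q(c(-2))) = 1/(8*(144 + (7 + 7*(-2)**2))/(72 + (7 + 7*(-2)**2))) = 1/(8*(144 + (7 + 7*4))/(72 + (7 + 7*4))) = 1/(8*(144 + (7 + 28))/(72 + (7 + 28))) = 1/(8*(144 + 35)/(72 + 35)) = 1/(8*179/107) = 1/(8*(1/107)*179) = 1/(1432/107) = 107/1432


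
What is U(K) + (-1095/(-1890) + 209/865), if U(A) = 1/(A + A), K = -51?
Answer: 751489/926415 ≈ 0.81118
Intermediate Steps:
U(A) = 1/(2*A)
U(K) + (-1095/(-1890) + 209/865) = (1/2)/(-51) + (-1095/(-1890) + 209/865) = (1/2)*(-1/51) + (-1095*(-1/1890) + 209*(1/865)) = -1/102 + (73/126 + 209/865) = -1/102 + 89479/108990 = 751489/926415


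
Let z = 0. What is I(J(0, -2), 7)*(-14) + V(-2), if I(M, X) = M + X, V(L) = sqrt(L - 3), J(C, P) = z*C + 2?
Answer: -126 + I*sqrt(5) ≈ -126.0 + 2.2361*I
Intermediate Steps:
J(C, P) = 2 (J(C, P) = 0*C + 2 = 0 + 2 = 2)
V(L) = sqrt(-3 + L)
I(J(0, -2), 7)*(-14) + V(-2) = (2 + 7)*(-14) + sqrt(-3 - 2) = 9*(-14) + sqrt(-5) = -126 + I*sqrt(5)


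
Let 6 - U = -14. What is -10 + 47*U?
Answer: 930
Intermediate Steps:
U = 20 (U = 6 - 1*(-14) = 6 + 14 = 20)
-10 + 47*U = -10 + 47*20 = -10 + 940 = 930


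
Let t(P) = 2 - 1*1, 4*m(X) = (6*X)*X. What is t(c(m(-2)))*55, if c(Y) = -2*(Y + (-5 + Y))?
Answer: 55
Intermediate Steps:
m(X) = 3*X²/2 (m(X) = ((6*X)*X)/4 = (6*X²)/4 = 3*X²/2)
c(Y) = 10 - 4*Y (c(Y) = -2*(-5 + 2*Y) = 10 - 4*Y)
t(P) = 1 (t(P) = 2 - 1 = 1)
t(c(m(-2)))*55 = 1*55 = 55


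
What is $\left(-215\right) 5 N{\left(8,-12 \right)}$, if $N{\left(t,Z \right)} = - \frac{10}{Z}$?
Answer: $- \frac{5375}{6} \approx -895.83$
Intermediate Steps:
$\left(-215\right) 5 N{\left(8,-12 \right)} = \left(-215\right) 5 \left(- \frac{10}{-12}\right) = - 1075 \left(\left(-10\right) \left(- \frac{1}{12}\right)\right) = \left(-1075\right) \frac{5}{6} = - \frac{5375}{6}$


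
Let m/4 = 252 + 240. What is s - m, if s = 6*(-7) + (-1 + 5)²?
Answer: -1994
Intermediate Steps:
m = 1968 (m = 4*(252 + 240) = 4*492 = 1968)
s = -26 (s = -42 + 4² = -42 + 16 = -26)
s - m = -26 - 1*1968 = -26 - 1968 = -1994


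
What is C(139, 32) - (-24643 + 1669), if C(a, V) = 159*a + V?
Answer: 45107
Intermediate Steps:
C(a, V) = V + 159*a
C(139, 32) - (-24643 + 1669) = (32 + 159*139) - (-24643 + 1669) = (32 + 22101) - 1*(-22974) = 22133 + 22974 = 45107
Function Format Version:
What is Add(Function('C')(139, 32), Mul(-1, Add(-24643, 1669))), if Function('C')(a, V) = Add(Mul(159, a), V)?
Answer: 45107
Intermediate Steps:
Function('C')(a, V) = Add(V, Mul(159, a))
Add(Function('C')(139, 32), Mul(-1, Add(-24643, 1669))) = Add(Add(32, Mul(159, 139)), Mul(-1, Add(-24643, 1669))) = Add(Add(32, 22101), Mul(-1, -22974)) = Add(22133, 22974) = 45107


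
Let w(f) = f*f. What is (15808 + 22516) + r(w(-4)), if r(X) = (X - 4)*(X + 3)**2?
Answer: 42656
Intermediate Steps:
w(f) = f**2
r(X) = (3 + X)**2*(-4 + X) (r(X) = (-4 + X)*(3 + X)**2 = (3 + X)**2*(-4 + X))
(15808 + 22516) + r(w(-4)) = (15808 + 22516) + (3 + (-4)**2)**2*(-4 + (-4)**2) = 38324 + (3 + 16)**2*(-4 + 16) = 38324 + 19**2*12 = 38324 + 361*12 = 38324 + 4332 = 42656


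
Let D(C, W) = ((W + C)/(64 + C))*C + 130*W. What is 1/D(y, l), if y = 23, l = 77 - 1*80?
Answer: -87/33470 ≈ -0.0025993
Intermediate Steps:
l = -3 (l = 77 - 80 = -3)
D(C, W) = 130*W + C*(C + W)/(64 + C) (D(C, W) = ((C + W)/(64 + C))*C + 130*W = C*(C + W)/(64 + C) + 130*W = 130*W + C*(C + W)/(64 + C))
1/D(y, l) = 1/((23² + 8320*(-3) + 131*23*(-3))/(64 + 23)) = 1/((529 - 24960 - 9039)/87) = 1/((1/87)*(-33470)) = 1/(-33470/87) = -87/33470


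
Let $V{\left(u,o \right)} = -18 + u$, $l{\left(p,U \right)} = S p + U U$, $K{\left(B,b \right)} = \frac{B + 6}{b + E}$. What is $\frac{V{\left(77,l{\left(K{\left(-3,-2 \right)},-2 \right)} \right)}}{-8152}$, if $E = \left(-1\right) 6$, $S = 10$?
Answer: $- \frac{59}{8152} \approx -0.0072375$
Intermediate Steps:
$E = -6$
$K{\left(B,b \right)} = \frac{6 + B}{-6 + b}$ ($K{\left(B,b \right)} = \frac{B + 6}{b - 6} = \frac{6 + B}{-6 + b}$)
$l{\left(p,U \right)} = U^{2} + 10 p$ ($l{\left(p,U \right)} = 10 p + U U = 10 p + U^{2} = U^{2} + 10 p$)
$\frac{V{\left(77,l{\left(K{\left(-3,-2 \right)},-2 \right)} \right)}}{-8152} = \frac{-18 + 77}{-8152} = 59 \left(- \frac{1}{8152}\right) = - \frac{59}{8152}$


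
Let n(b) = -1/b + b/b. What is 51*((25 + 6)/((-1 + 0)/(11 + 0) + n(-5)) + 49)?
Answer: 239394/61 ≈ 3924.5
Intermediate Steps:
n(b) = 1 - 1/b (n(b) = -1/b + 1 = 1 - 1/b)
51*((25 + 6)/((-1 + 0)/(11 + 0) + n(-5)) + 49) = 51*((25 + 6)/((-1 + 0)/(11 + 0) + (-1 - 5)/(-5)) + 49) = 51*(31/(-1/11 - 1/5*(-6)) + 49) = 51*(31/(-1*1/11 + 6/5) + 49) = 51*(31/(-1/11 + 6/5) + 49) = 51*(31/(61/55) + 49) = 51*(31*(55/61) + 49) = 51*(1705/61 + 49) = 51*(4694/61) = 239394/61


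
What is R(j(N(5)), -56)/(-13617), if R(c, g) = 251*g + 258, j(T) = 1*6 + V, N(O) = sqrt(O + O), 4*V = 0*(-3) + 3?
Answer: 13798/13617 ≈ 1.0133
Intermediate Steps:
V = 3/4 (V = (0*(-3) + 3)/4 = (0 + 3)/4 = (1/4)*3 = 3/4 ≈ 0.75000)
N(O) = sqrt(2)*sqrt(O) (N(O) = sqrt(2*O) = sqrt(2)*sqrt(O))
j(T) = 27/4 (j(T) = 1*6 + 3/4 = 6 + 3/4 = 27/4)
R(c, g) = 258 + 251*g
R(j(N(5)), -56)/(-13617) = (258 + 251*(-56))/(-13617) = (258 - 14056)*(-1/13617) = -13798*(-1/13617) = 13798/13617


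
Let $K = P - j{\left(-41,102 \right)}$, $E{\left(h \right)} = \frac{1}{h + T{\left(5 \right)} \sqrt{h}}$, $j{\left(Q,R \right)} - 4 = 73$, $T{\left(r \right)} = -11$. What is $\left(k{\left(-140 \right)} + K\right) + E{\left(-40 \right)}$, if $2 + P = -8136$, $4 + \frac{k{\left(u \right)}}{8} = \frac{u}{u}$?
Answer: $\frac{- 181258 \sqrt{10} + 329561 i}{2 \left(- 20 i + 11 \sqrt{10}\right)} \approx -8239.0 + 0.010802 i$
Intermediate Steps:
$k{\left(u \right)} = -24$ ($k{\left(u \right)} = -32 + 8 \frac{u}{u} = -32 + 8 \cdot 1 = -32 + 8 = -24$)
$P = -8138$ ($P = -2 - 8136 = -8138$)
$j{\left(Q,R \right)} = 77$ ($j{\left(Q,R \right)} = 4 + 73 = 77$)
$E{\left(h \right)} = \frac{1}{h - 11 \sqrt{h}}$
$K = -8215$ ($K = -8138 - 77 = -8215$)
$\left(k{\left(-140 \right)} + K\right) + E{\left(-40 \right)} = \left(-24 - 8215\right) + \frac{1}{-40 - 11 \sqrt{-40}} = -8239 + \frac{1}{-40 - 11 \cdot 2 i \sqrt{10}} = -8239 + \frac{1}{-40 - 22 i \sqrt{10}}$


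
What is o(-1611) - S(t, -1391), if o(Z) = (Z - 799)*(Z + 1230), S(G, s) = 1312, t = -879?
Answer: 916898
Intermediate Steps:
o(Z) = (-799 + Z)*(1230 + Z)
o(-1611) - S(t, -1391) = (-982770 + (-1611)**2 + 431*(-1611)) - 1*1312 = (-982770 + 2595321 - 694341) - 1312 = 918210 - 1312 = 916898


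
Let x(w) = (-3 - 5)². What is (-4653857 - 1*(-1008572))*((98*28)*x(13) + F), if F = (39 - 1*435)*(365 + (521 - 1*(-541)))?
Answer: 1419751020660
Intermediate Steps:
x(w) = 64 (x(w) = (-8)² = 64)
F = -565092 (F = (39 - 435)*(365 + (521 + 541)) = -396*(365 + 1062) = -396*1427 = -565092)
(-4653857 - 1*(-1008572))*((98*28)*x(13) + F) = (-4653857 - 1*(-1008572))*((98*28)*64 - 565092) = (-4653857 + 1008572)*(2744*64 - 565092) = -3645285*(175616 - 565092) = -3645285*(-389476) = 1419751020660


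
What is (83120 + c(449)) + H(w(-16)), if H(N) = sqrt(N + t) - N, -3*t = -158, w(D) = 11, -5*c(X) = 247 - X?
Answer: 415747/5 + sqrt(573)/3 ≈ 83157.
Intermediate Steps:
c(X) = -247/5 + X/5 (c(X) = -(247 - X)/5 = -247/5 + X/5)
t = 158/3 (t = -1/3*(-158) = 158/3 ≈ 52.667)
H(N) = sqrt(158/3 + N) - N (H(N) = sqrt(N + 158/3) - N = sqrt(158/3 + N) - N)
(83120 + c(449)) + H(w(-16)) = (83120 + (-247/5 + (1/5)*449)) + (-1*11 + sqrt(474 + 9*11)/3) = (83120 + (-247/5 + 449/5)) + (-11 + sqrt(474 + 99)/3) = (83120 + 202/5) + (-11 + sqrt(573)/3) = 415802/5 + (-11 + sqrt(573)/3) = 415747/5 + sqrt(573)/3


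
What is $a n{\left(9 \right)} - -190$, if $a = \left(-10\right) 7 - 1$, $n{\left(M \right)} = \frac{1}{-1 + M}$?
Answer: $\frac{1449}{8} \approx 181.13$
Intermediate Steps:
$a = -71$ ($a = -70 - 1 = -71$)
$a n{\left(9 \right)} - -190 = - \frac{71}{-1 + 9} - -190 = - \frac{71}{8} + \left(-244 + 434\right) = \left(-71\right) \frac{1}{8} + 190 = - \frac{71}{8} + 190 = \frac{1449}{8}$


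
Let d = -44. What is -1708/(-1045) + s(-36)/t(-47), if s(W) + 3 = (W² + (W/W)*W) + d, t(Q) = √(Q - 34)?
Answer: 1708/1045 - 1213*I/9 ≈ 1.6344 - 134.78*I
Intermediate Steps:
t(Q) = √(-34 + Q)
s(W) = -47 + W + W² (s(W) = -3 + ((W² + (W/W)*W) - 44) = -3 + ((W² + 1*W) - 44) = -3 + ((W² + W) - 44) = -3 + ((W + W²) - 44) = -3 + (-44 + W + W²) = -47 + W + W²)
-1708/(-1045) + s(-36)/t(-47) = -1708/(-1045) + (-47 - 36 + (-36)²)/(√(-34 - 47)) = -1708*(-1/1045) + (-47 - 36 + 1296)/(√(-81)) = 1708/1045 + 1213/((9*I)) = 1708/1045 + 1213*(-I/9) = 1708/1045 - 1213*I/9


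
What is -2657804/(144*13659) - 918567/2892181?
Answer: -2373393997139/1422154810044 ≈ -1.6689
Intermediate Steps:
-2657804/(144*13659) - 918567/2892181 = -2657804/1966896 - 918567*1/2892181 = -2657804*1/1966896 - 918567/2892181 = -664451/491724 - 918567/2892181 = -2373393997139/1422154810044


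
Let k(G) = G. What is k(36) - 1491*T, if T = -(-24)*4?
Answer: -143100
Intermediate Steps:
T = 96 (T = -8*(-12) = 96)
k(36) - 1491*T = 36 - 1491*96 = 36 - 143136 = -143100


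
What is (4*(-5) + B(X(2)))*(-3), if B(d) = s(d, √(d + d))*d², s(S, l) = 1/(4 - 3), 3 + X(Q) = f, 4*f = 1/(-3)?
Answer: 1511/48 ≈ 31.479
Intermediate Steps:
f = -1/12 (f = (¼)/(-3) = (¼)*(-⅓) = -1/12 ≈ -0.083333)
X(Q) = -37/12 (X(Q) = -3 - 1/12 = -37/12)
s(S, l) = 1 (s(S, l) = 1/1 = 1)
B(d) = d² (B(d) = 1*d² = d²)
(4*(-5) + B(X(2)))*(-3) = (4*(-5) + (-37/12)²)*(-3) = (-20 + 1369/144)*(-3) = -1511/144*(-3) = 1511/48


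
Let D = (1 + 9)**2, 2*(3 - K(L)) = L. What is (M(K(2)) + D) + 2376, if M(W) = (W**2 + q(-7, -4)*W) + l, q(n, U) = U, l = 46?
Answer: 2518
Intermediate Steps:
K(L) = 3 - L/2
M(W) = 46 + W**2 - 4*W (M(W) = (W**2 - 4*W) + 46 = 46 + W**2 - 4*W)
D = 100 (D = 10**2 = 100)
(M(K(2)) + D) + 2376 = ((46 + (3 - 1/2*2)**2 - 4*(3 - 1/2*2)) + 100) + 2376 = ((46 + (3 - 1)**2 - 4*(3 - 1)) + 100) + 2376 = ((46 + 2**2 - 4*2) + 100) + 2376 = ((46 + 4 - 8) + 100) + 2376 = (42 + 100) + 2376 = 142 + 2376 = 2518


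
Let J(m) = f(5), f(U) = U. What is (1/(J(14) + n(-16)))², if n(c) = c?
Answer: 1/121 ≈ 0.0082645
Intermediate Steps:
J(m) = 5
(1/(J(14) + n(-16)))² = (1/(5 - 16))² = (1/(-11))² = (-1/11)² = 1/121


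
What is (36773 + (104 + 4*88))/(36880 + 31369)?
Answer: 37229/68249 ≈ 0.54549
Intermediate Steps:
(36773 + (104 + 4*88))/(36880 + 31369) = (36773 + (104 + 352))/68249 = (36773 + 456)*(1/68249) = 37229*(1/68249) = 37229/68249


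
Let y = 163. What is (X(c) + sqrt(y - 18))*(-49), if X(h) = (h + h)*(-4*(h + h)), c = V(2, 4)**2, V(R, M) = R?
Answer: 12544 - 49*sqrt(145) ≈ 11954.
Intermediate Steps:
c = 4 (c = 2**2 = 4)
X(h) = -16*h**2 (X(h) = (2*h)*(-8*h) = -16*h**2)
(X(c) + sqrt(y - 18))*(-49) = (-16*4**2 + sqrt(163 - 18))*(-49) = (-16*16 + sqrt(145))*(-49) = (-256 + sqrt(145))*(-49) = 12544 - 49*sqrt(145)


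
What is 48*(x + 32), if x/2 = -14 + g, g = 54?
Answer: 5376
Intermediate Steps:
x = 80 (x = 2*(-14 + 54) = 2*40 = 80)
48*(x + 32) = 48*(80 + 32) = 48*112 = 5376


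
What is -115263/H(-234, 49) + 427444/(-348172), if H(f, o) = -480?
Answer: 3327181343/13926880 ≈ 238.90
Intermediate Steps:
-115263/H(-234, 49) + 427444/(-348172) = -115263/(-480) + 427444/(-348172) = -115263*(-1/480) + 427444*(-1/348172) = 38421/160 - 106861/87043 = 3327181343/13926880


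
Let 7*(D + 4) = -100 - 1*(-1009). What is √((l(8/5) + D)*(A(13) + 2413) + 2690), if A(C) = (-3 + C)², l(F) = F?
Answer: √8074745/5 ≈ 568.32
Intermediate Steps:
D = 881/7 (D = -4 + (-100 - 1*(-1009))/7 = -4 + (-100 + 1009)/7 = -4 + (⅐)*909 = -4 + 909/7 = 881/7 ≈ 125.86)
√((l(8/5) + D)*(A(13) + 2413) + 2690) = √((8/5 + 881/7)*((-3 + 13)² + 2413) + 2690) = √((8*(⅕) + 881/7)*(10² + 2413) + 2690) = √((8/5 + 881/7)*(100 + 2413) + 2690) = √((4461/35)*2513 + 2690) = √(1601499/5 + 2690) = √(1614949/5) = √8074745/5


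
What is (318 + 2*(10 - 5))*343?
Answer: 112504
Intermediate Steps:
(318 + 2*(10 - 5))*343 = (318 + 2*5)*343 = (318 + 10)*343 = 328*343 = 112504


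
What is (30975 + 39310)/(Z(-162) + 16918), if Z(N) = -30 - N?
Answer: 14057/3410 ≈ 4.1223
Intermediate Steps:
(30975 + 39310)/(Z(-162) + 16918) = (30975 + 39310)/((-30 - 1*(-162)) + 16918) = 70285/((-30 + 162) + 16918) = 70285/(132 + 16918) = 70285/17050 = 70285*(1/17050) = 14057/3410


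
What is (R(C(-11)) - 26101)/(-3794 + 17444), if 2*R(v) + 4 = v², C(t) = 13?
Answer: -52037/27300 ≈ -1.9061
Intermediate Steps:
R(v) = -2 + v²/2
(R(C(-11)) - 26101)/(-3794 + 17444) = ((-2 + (½)*13²) - 26101)/(-3794 + 17444) = ((-2 + (½)*169) - 26101)/13650 = ((-2 + 169/2) - 26101)*(1/13650) = (165/2 - 26101)*(1/13650) = -52037/2*1/13650 = -52037/27300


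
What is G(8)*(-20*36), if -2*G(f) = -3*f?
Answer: -8640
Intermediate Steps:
G(f) = 3*f/2 (G(f) = -(-3)*f/2 = 3*f/2)
G(8)*(-20*36) = ((3/2)*8)*(-20*36) = 12*(-720) = -8640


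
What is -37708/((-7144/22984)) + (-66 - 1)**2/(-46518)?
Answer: 5039527428835/41540574 ≈ 1.2132e+5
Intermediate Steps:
-37708/((-7144/22984)) + (-66 - 1)**2/(-46518) = -37708/((-7144*1/22984)) + (-67)**2*(-1/46518) = -37708/(-893/2873) + 4489*(-1/46518) = -37708*(-2873/893) - 4489/46518 = 108335084/893 - 4489/46518 = 5039527428835/41540574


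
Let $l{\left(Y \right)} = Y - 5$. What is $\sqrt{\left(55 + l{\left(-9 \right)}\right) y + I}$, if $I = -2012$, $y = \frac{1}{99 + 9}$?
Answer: $\frac{i \sqrt{651765}}{18} \approx 44.851 i$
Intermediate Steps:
$y = \frac{1}{108} \approx 0.0092593$
$l{\left(Y \right)} = -5 + Y$ ($l{\left(Y \right)} = Y - 5 = -5 + Y$)
$\sqrt{\left(55 + l{\left(-9 \right)}\right) y + I} = \sqrt{\left(55 - 14\right) \frac{1}{108} - 2012} = \sqrt{41 \cdot \frac{1}{108} - 2012} = \sqrt{\frac{41}{108} - 2012} = \sqrt{- \frac{217255}{108}} = \frac{i \sqrt{651765}}{18}$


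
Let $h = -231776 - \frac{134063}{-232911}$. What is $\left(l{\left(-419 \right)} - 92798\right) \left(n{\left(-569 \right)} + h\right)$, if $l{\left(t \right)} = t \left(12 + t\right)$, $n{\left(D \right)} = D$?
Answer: $- \frac{600953429636360}{33273} \approx -1.8061 \cdot 10^{10}$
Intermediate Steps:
$h = - \frac{53983045873}{232911}$ ($h = -231776 - 134063 \left(- \frac{1}{232911}\right) = -231776 - - \frac{134063}{232911} = -231776 + \frac{134063}{232911} = - \frac{53983045873}{232911} \approx -2.3178 \cdot 10^{5}$)
$\left(l{\left(-419 \right)} - 92798\right) \left(n{\left(-569 \right)} + h\right) = \left(- 419 \left(12 - 419\right) - 92798\right) \left(-569 - \frac{53983045873}{232911}\right) = \left(\left(-419\right) \left(-407\right) - 92798\right) \left(- \frac{54115572232}{232911}\right) = \left(170533 - 92798\right) \left(- \frac{54115572232}{232911}\right) = 77735 \left(- \frac{54115572232}{232911}\right) = - \frac{600953429636360}{33273}$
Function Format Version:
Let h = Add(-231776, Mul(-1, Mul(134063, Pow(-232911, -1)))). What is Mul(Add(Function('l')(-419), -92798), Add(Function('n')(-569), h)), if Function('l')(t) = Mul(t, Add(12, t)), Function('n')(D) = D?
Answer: Rational(-600953429636360, 33273) ≈ -1.8061e+10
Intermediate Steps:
h = Rational(-53983045873, 232911) (h = Add(-231776, Mul(-1, Mul(134063, Rational(-1, 232911)))) = Add(-231776, Mul(-1, Rational(-134063, 232911))) = Add(-231776, Rational(134063, 232911)) = Rational(-53983045873, 232911) ≈ -2.3178e+5)
Mul(Add(Function('l')(-419), -92798), Add(Function('n')(-569), h)) = Mul(Add(Mul(-419, Add(12, -419)), -92798), Add(-569, Rational(-53983045873, 232911))) = Mul(Add(Mul(-419, -407), -92798), Rational(-54115572232, 232911)) = Mul(Add(170533, -92798), Rational(-54115572232, 232911)) = Mul(77735, Rational(-54115572232, 232911)) = Rational(-600953429636360, 33273)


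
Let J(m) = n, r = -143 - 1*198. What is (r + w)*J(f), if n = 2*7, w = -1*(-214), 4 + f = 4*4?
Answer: -1778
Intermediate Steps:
f = 12 (f = -4 + 4*4 = -4 + 16 = 12)
r = -341 (r = -143 - 198 = -341)
w = 214
n = 14
J(m) = 14
(r + w)*J(f) = (-341 + 214)*14 = -127*14 = -1778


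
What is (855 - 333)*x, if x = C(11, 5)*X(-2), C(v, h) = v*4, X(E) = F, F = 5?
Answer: 114840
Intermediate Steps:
X(E) = 5
C(v, h) = 4*v
x = 220 (x = (4*11)*5 = 44*5 = 220)
(855 - 333)*x = (855 - 333)*220 = 522*220 = 114840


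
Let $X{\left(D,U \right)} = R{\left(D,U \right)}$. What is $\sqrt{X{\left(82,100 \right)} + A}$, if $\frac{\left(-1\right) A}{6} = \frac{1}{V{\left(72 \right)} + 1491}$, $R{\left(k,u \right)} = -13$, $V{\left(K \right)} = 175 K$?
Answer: $\frac{i \sqrt{286812911}}{4697} \approx 3.6056 i$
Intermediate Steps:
$X{\left(D,U \right)} = -13$
$A = - \frac{2}{4697}$ ($A = - \frac{6}{175 \cdot 72 + 1491} = - \frac{6}{12600 + 1491} = - \frac{6}{14091} = \left(-6\right) \frac{1}{14091} = - \frac{2}{4697} \approx -0.0004258$)
$\sqrt{X{\left(82,100 \right)} + A} = \sqrt{-13 - \frac{2}{4697}} = \sqrt{- \frac{61063}{4697}} = \frac{i \sqrt{286812911}}{4697}$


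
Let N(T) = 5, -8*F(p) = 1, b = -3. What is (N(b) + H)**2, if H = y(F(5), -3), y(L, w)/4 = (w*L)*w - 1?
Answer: 49/4 ≈ 12.250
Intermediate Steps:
F(p) = -1/8 (F(p) = -1/8*1 = -1/8)
y(L, w) = -4 + 4*L*w**2 (y(L, w) = 4*((w*L)*w - 1) = 4*((L*w)*w - 1) = 4*(L*w**2 - 1) = 4*(-1 + L*w**2) = -4 + 4*L*w**2)
H = -17/2 (H = -4 + 4*(-1/8)*(-3)**2 = -4 + 4*(-1/8)*9 = -4 - 9/2 = -17/2 ≈ -8.5000)
(N(b) + H)**2 = (5 - 17/2)**2 = (-7/2)**2 = 49/4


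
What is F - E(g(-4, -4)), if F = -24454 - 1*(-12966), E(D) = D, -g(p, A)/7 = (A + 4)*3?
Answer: -11488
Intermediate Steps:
g(p, A) = -84 - 21*A (g(p, A) = -7*(A + 4)*3 = -7*(4 + A)*3 = -7*(12 + 3*A) = -84 - 21*A)
F = -11488 (F = -24454 + 12966 = -11488)
F - E(g(-4, -4)) = -11488 - (-84 - 21*(-4)) = -11488 - (-84 + 84) = -11488 - 1*0 = -11488 + 0 = -11488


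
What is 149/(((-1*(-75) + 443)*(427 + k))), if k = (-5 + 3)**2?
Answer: 149/223258 ≈ 0.00066739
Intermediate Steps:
k = 4 (k = (-2)**2 = 4)
149/(((-1*(-75) + 443)*(427 + k))) = 149/(((-1*(-75) + 443)*(427 + 4))) = 149/(((75 + 443)*431)) = 149/((518*431)) = 149/223258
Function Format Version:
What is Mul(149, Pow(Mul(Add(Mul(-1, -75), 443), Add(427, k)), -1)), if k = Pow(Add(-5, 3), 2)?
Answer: Rational(149, 223258) ≈ 0.00066739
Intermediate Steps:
k = 4 (k = Pow(-2, 2) = 4)
Mul(149, Pow(Mul(Add(Mul(-1, -75), 443), Add(427, k)), -1)) = Mul(149, Pow(Mul(Add(Mul(-1, -75), 443), Add(427, 4)), -1)) = Mul(149, Pow(Mul(Add(75, 443), 431), -1)) = Mul(149, Pow(Mul(518, 431), -1)) = Mul(149, Pow(223258, -1)) = Mul(149, Rational(1, 223258)) = Rational(149, 223258)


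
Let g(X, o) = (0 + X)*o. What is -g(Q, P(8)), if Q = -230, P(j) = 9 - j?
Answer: 230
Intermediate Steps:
g(X, o) = X*o
-g(Q, P(8)) = -(-230)*(9 - 1*8) = -(-230)*(9 - 8) = -(-230) = -1*(-230) = 230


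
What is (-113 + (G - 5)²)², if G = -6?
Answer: 64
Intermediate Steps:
(-113 + (G - 5)²)² = (-113 + (-6 - 5)²)² = (-113 + (-11)²)² = (-113 + 121)² = 8² = 64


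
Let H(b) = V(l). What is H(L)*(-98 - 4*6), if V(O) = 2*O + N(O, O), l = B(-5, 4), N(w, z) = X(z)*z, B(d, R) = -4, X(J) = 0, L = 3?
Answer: 976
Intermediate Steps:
N(w, z) = 0 (N(w, z) = 0*z = 0)
l = -4
V(O) = 2*O (V(O) = 2*O + 0 = 2*O)
H(b) = -8 (H(b) = 2*(-4) = -8)
H(L)*(-98 - 4*6) = -8*(-98 - 4*6) = -8*(-98 - 24) = -8*(-122) = 976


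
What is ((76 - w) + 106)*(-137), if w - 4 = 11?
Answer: -22879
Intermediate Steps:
w = 15 (w = 4 + 11 = 15)
((76 - w) + 106)*(-137) = ((76 - 1*15) + 106)*(-137) = ((76 - 15) + 106)*(-137) = (61 + 106)*(-137) = 167*(-137) = -22879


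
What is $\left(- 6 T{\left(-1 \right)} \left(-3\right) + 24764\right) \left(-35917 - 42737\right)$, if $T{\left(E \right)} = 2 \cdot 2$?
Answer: $-1953450744$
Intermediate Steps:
$T{\left(E \right)} = 4$
$\left(- 6 T{\left(-1 \right)} \left(-3\right) + 24764\right) \left(-35917 - 42737\right) = \left(\left(-6\right) 4 \left(-3\right) + 24764\right) \left(-35917 - 42737\right) = \left(\left(-24\right) \left(-3\right) + 24764\right) \left(-78654\right) = \left(72 + 24764\right) \left(-78654\right) = 24836 \left(-78654\right) = -1953450744$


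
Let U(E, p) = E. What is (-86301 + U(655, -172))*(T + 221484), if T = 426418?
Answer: -55490214692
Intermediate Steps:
(-86301 + U(655, -172))*(T + 221484) = (-86301 + 655)*(426418 + 221484) = -85646*647902 = -55490214692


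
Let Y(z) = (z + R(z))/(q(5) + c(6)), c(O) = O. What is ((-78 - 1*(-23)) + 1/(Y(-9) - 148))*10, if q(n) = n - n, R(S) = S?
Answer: -83060/151 ≈ -550.07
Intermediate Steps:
q(n) = 0
Y(z) = z/3 (Y(z) = (z + z)/(0 + 6) = (2*z)/6 = (2*z)*(⅙) = z/3)
((-78 - 1*(-23)) + 1/(Y(-9) - 148))*10 = ((-78 - 1*(-23)) + 1/((⅓)*(-9) - 148))*10 = ((-78 + 23) + 1/(-3 - 148))*10 = (-55 + 1/(-151))*10 = (-55 - 1/151)*10 = -8306/151*10 = -83060/151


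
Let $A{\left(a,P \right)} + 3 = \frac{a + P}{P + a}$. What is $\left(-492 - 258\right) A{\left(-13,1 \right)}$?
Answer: $1500$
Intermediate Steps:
$A{\left(a,P \right)} = -2$ ($A{\left(a,P \right)} = -3 + \frac{a + P}{P + a} = -3 + \frac{P + a}{P + a} = -3 + 1 = -2$)
$\left(-492 - 258\right) A{\left(-13,1 \right)} = \left(-492 - 258\right) \left(-2\right) = \left(-750\right) \left(-2\right) = 1500$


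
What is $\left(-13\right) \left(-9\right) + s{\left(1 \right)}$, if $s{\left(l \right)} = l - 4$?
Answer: $114$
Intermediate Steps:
$s{\left(l \right)} = -4 + l$
$\left(-13\right) \left(-9\right) + s{\left(1 \right)} = \left(-13\right) \left(-9\right) + \left(-4 + 1\right) = 117 - 3 = 114$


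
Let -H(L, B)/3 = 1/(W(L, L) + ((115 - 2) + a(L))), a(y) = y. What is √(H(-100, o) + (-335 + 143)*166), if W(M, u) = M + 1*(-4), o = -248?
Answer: 3*I*√29325751/91 ≈ 178.53*I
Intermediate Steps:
W(M, u) = -4 + M (W(M, u) = M - 4 = -4 + M)
H(L, B) = -3/(109 + 2*L) (H(L, B) = -3/((-4 + L) + ((115 - 2) + L)) = -3/((-4 + L) + (113 + L)) = -3/(109 + 2*L))
√(H(-100, o) + (-335 + 143)*166) = √(-3/(109 + 2*(-100)) + (-335 + 143)*166) = √(-3/(109 - 200) - 192*166) = √(-3/(-91) - 31872) = √(-3*(-1/91) - 31872) = √(3/91 - 31872) = √(-2900349/91) = 3*I*√29325751/91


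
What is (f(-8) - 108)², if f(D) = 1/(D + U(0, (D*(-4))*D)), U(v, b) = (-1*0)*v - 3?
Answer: 1413721/121 ≈ 11684.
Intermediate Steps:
U(v, b) = -3 (U(v, b) = 0*v - 3 = 0 - 3 = -3)
f(D) = 1/(-3 + D) (f(D) = 1/(D - 3) = 1/(-3 + D))
(f(-8) - 108)² = (1/(-3 - 8) - 108)² = (1/(-11) - 108)² = (-1/11 - 108)² = (-1189/11)² = 1413721/121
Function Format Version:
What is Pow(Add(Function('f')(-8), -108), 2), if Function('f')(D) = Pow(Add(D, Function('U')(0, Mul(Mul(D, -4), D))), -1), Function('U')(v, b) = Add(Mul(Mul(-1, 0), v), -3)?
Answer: Rational(1413721, 121) ≈ 11684.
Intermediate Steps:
Function('U')(v, b) = -3 (Function('U')(v, b) = Add(Mul(0, v), -3) = Add(0, -3) = -3)
Function('f')(D) = Pow(Add(-3, D), -1) (Function('f')(D) = Pow(Add(D, -3), -1) = Pow(Add(-3, D), -1))
Pow(Add(Function('f')(-8), -108), 2) = Pow(Add(Pow(Add(-3, -8), -1), -108), 2) = Pow(Add(Pow(-11, -1), -108), 2) = Pow(Add(Rational(-1, 11), -108), 2) = Pow(Rational(-1189, 11), 2) = Rational(1413721, 121)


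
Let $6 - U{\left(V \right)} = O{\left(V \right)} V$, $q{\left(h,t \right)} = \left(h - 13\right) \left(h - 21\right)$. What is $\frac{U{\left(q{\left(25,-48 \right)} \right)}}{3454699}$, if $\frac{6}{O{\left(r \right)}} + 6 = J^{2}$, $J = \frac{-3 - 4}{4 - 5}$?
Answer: $- \frac{30}{148552057} \approx -2.0195 \cdot 10^{-7}$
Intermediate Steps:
$q{\left(h,t \right)} = \left(-21 + h\right) \left(-13 + h\right)$ ($q{\left(h,t \right)} = \left(-13 + h\right) \left(-21 + h\right) = \left(-21 + h\right) \left(-13 + h\right)$)
$J = 7$ ($J = - \frac{7}{-1} = \left(-7\right) \left(-1\right) = 7$)
$O{\left(r \right)} = \frac{6}{43}$ ($O{\left(r \right)} = \frac{6}{-6 + 7^{2}} = \frac{6}{-6 + 49} = \frac{6}{43}$)
$U{\left(V \right)} = 6 - \frac{6 V}{43}$
$\frac{U{\left(q{\left(25,-48 \right)} \right)}}{3454699} = \frac{6 - \frac{6 \left(273 + 25^{2} - 850\right)}{43}}{3454699} = \left(6 - \frac{6 \left(273 + 625 - 850\right)}{43}\right) \frac{1}{3454699} = \left(6 - \frac{288}{43}\right) \frac{1}{3454699} = \left(- \frac{30}{43}\right) \frac{1}{3454699} = - \frac{30}{148552057}$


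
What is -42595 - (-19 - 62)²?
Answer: -49156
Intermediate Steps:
-42595 - (-19 - 62)² = -42595 - 1*(-81)² = -42595 - 1*6561 = -42595 - 6561 = -49156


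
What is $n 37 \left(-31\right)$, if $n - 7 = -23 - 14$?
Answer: $34410$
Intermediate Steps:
$n = -30$ ($n = 7 - 37 = -30$)
$n 37 \left(-31\right) = \left(-30\right) 37 \left(-31\right) = \left(-1110\right) \left(-31\right) = 34410$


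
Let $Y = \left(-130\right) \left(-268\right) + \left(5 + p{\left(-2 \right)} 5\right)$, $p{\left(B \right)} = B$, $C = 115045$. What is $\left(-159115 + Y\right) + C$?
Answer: $-9235$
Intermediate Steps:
$Y = 34835$ ($Y = \left(-130\right) \left(-268\right) + \left(5 - 10\right) = 34840 + \left(5 - 10\right) = 34840 - 5 = 34835$)
$\left(-159115 + Y\right) + C = \left(-159115 + 34835\right) + 115045 = -124280 + 115045 = -9235$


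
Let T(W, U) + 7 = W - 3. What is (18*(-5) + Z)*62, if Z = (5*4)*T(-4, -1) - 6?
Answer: -23312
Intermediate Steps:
T(W, U) = -10 + W (T(W, U) = -7 + (W - 3) = -7 + (-3 + W) = -10 + W)
Z = -286 (Z = (5*4)*(-10 - 4) - 6 = 20*(-14) - 6 = -280 - 6 = -286)
(18*(-5) + Z)*62 = (18*(-5) - 286)*62 = (-90 - 286)*62 = -376*62 = -23312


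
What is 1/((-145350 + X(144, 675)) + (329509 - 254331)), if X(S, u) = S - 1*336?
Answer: -1/70364 ≈ -1.4212e-5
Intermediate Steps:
X(S, u) = -336 + S (X(S, u) = S - 336 = -336 + S)
1/((-145350 + X(144, 675)) + (329509 - 254331)) = 1/((-145350 + (-336 + 144)) + (329509 - 254331)) = 1/((-145350 - 192) + 75178) = 1/(-145542 + 75178) = 1/(-70364) = -1/70364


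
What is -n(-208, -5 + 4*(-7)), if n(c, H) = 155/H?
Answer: 155/33 ≈ 4.6970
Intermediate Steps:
-n(-208, -5 + 4*(-7)) = -155/(-5 + 4*(-7)) = -155/(-5 - 28) = -155/(-33) = -155*(-1)/33 = -1*(-155/33) = 155/33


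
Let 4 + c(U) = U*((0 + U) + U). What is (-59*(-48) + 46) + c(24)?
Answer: 4026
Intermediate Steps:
c(U) = -4 + 2*U² (c(U) = -4 + U*((0 + U) + U) = -4 + U*(U + U) = -4 + U*(2*U) = -4 + 2*U²)
(-59*(-48) + 46) + c(24) = (-59*(-48) + 46) + (-4 + 2*24²) = (2832 + 46) + (-4 + 2*576) = 2878 + (-4 + 1152) = 2878 + 1148 = 4026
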